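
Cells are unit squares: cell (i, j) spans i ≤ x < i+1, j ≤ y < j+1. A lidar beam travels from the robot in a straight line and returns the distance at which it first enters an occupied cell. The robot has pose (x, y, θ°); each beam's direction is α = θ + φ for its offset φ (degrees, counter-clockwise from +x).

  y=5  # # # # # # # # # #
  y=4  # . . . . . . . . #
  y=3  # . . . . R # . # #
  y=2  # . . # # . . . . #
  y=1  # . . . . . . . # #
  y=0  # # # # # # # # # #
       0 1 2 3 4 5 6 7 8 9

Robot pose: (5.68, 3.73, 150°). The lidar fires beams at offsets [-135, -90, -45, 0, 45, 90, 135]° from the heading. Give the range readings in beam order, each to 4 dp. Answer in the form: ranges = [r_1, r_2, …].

beam 1: φ=-135°, α=15°
  cosα=0.9659 sinα=0.2588 | (5,3) | tMaxX 0.3313 tMaxY 1.0432 | tΔX 1.0353 tΔY 3.8637
    t=0.3313 [x] (6,3) — stop
  → r_1 = 0.3313
beam 2: φ=-90°, α=60°
  cosα=0.5000 sinα=0.8660 | (5,3) | tMaxX 0.6400 tMaxY 0.3118 | tΔX 2.0000 tΔY 1.1547
    t=0.3118 [y] (5,4)
    t=0.6400 [x] (6,4)
    t=1.4665 [y] (6,5) — stop
  → r_2 = 1.4665
beam 3: φ=-45°, α=105°
  cosα=-0.2588 sinα=0.9659 | (5,3) | tMaxX 2.6273 tMaxY 0.2795 | tΔX 3.8637 tΔY 1.0353
    t=0.2795 [y] (5,4)
    t=1.3148 [y] (5,5) — stop
  → r_3 = 1.3148
beam 4: φ=0°, α=150°
  cosα=-0.8660 sinα=0.5000 | (5,3) | tMaxX 0.7852 tMaxY 0.5400 | tΔX 1.1547 tΔY 2.0000
    t=0.5400 [y] (5,4)
    t=0.7852 [x] (4,4)
    t=1.9399 [x] (3,4)
    t=2.5400 [y] (3,5) — stop
  → r_4 = 2.5400
beam 5: φ=45°, α=195°
  cosα=-0.9659 sinα=-0.2588 | (5,3) | tMaxX 0.7040 tMaxY 2.8205 | tΔX 1.0353 tΔY 3.8637
    t=0.7040 [x] (4,3)
    t=1.7393 [x] (3,3)
    t=2.7745 [x] (2,3)
    t=2.8205 [y] (2,2)
    t=3.8098 [x] (1,2)
    t=4.8451 [x] (0,2) — stop
  → r_5 = 4.8451
beam 6: φ=90°, α=240°
  cosα=-0.5000 sinα=-0.8660 | (5,3) | tMaxX 1.3600 tMaxY 0.8429 | tΔX 2.0000 tΔY 1.1547
    t=0.8429 [y] (5,2)
    t=1.3600 [x] (4,2) — stop
  → r_6 = 1.3600
beam 7: φ=135°, α=285°
  cosα=0.2588 sinα=-0.9659 | (5,3) | tMaxX 1.2364 tMaxY 0.7558 | tΔX 3.8637 tΔY 1.0353
    t=0.7558 [y] (5,2)
    t=1.2364 [x] (6,2)
    t=1.7910 [y] (6,1)
    t=2.8263 [y] (6,0) — stop
  → r_7 = 2.8263

ranges = [0.3313, 1.4665, 1.3148, 2.5400, 4.8451, 1.3600, 2.8263]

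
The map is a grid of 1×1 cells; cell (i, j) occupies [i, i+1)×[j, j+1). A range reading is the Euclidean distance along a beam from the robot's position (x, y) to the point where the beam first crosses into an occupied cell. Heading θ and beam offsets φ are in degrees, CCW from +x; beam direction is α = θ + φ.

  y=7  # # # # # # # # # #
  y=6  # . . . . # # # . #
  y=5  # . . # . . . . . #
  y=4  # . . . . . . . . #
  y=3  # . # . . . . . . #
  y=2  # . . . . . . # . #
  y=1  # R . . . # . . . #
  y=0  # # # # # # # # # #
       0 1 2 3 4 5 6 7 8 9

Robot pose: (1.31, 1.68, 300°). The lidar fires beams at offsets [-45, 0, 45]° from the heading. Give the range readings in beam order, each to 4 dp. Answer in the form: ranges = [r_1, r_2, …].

ranges = [0.7040, 0.7852, 2.6273]

beam 1: φ=-45°, α=255°
  direction (-0.2588, -0.9659); cell (1,1); t to first gridline: x 1.1977, y 0.7040 (then +3.8637 / +1.0353)
    (1,0) via y @ 0.7040  # hit
  → r_1 = 0.7040
beam 2: φ=0°, α=300°
  direction (0.5000, -0.8660); cell (1,1); t to first gridline: x 1.3800, y 0.7852 (then +2.0000 / +1.1547)
    (1,0) via y @ 0.7852  # hit
  → r_2 = 0.7852
beam 3: φ=45°, α=345°
  direction (0.9659, -0.2588); cell (1,1); t to first gridline: x 0.7143, y 2.6273 (then +1.0353 / +3.8637)
    (2,1) via x @ 0.7143
    (3,1) via x @ 1.7496
    (3,0) via y @ 2.6273  # hit
  → r_3 = 2.6273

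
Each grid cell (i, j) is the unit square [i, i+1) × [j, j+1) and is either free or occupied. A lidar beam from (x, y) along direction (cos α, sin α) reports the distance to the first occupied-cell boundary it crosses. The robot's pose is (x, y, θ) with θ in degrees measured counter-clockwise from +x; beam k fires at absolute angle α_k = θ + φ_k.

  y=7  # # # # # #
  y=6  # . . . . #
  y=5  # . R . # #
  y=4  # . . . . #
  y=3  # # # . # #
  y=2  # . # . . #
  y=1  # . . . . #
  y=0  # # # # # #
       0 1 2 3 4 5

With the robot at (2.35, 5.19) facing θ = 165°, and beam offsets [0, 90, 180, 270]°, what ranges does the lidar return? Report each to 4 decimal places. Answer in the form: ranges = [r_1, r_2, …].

beam 1: φ=0°, α=165°
  d=(-0.9659,0.2588)  start (2,5)  tX=0.3623 tY=3.1296  stride 1/|dx|=1.0353 1/|dy|=3.8637
    cross x-line → (1,5), t=0.3623
    cross x-line → (0,5), t=1.3976 (wall)
  → r_1 = 1.3976
beam 2: φ=90°, α=255°
  d=(-0.2588,-0.9659)  start (2,5)  tX=1.3523 tY=0.1967  stride 1/|dx|=3.8637 1/|dy|=1.0353
    cross y-line → (2,4), t=0.1967
    cross y-line → (2,3), t=1.2320 (wall)
  → r_2 = 1.2320
beam 3: φ=180°, α=345°
  d=(0.9659,-0.2588)  start (2,5)  tX=0.6729 tY=0.7341  stride 1/|dx|=1.0353 1/|dy|=3.8637
    cross x-line → (3,5), t=0.6729
    cross y-line → (3,4), t=0.7341
    cross x-line → (4,4), t=1.7082
    cross x-line → (5,4), t=2.7435 (wall)
  → r_3 = 2.7435
beam 4: φ=270°, α=75°
  d=(0.2588,0.9659)  start (2,5)  tX=2.5114 tY=0.8386  stride 1/|dx|=3.8637 1/|dy|=1.0353
    cross y-line → (2,6), t=0.8386
    cross y-line → (2,7), t=1.8738 (wall)
  → r_4 = 1.8738

ranges = [1.3976, 1.2320, 2.7435, 1.8738]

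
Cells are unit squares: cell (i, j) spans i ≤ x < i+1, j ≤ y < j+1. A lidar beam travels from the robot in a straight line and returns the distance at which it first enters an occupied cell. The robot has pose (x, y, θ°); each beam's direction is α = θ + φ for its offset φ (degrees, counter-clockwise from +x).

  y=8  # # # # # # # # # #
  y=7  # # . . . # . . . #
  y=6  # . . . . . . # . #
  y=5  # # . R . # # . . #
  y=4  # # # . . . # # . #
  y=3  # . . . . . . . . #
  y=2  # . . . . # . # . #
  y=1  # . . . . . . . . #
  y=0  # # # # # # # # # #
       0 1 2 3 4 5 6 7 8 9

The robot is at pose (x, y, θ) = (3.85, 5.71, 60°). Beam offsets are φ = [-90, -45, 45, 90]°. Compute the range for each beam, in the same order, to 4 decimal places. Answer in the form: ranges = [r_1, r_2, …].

ranges = [1.3279, 3.2611, 2.3708, 2.5800]

beam 1: φ=-90°, α=330°
  cosα=0.8660 sinα=-0.5000 | (3,5) | tMaxX 0.1732 tMaxY 1.4200 | tΔX 1.1547 tΔY 2.0000
    t=0.1732 [x] (4,5)
    t=1.3279 [x] (5,5) — stop
  → r_1 = 1.3279
beam 2: φ=-45°, α=15°
  cosα=0.9659 sinα=0.2588 | (3,5) | tMaxX 0.1553 tMaxY 1.1205 | tΔX 1.0353 tΔY 3.8637
    t=0.1553 [x] (4,5)
    t=1.1205 [y] (4,6)
    t=1.1906 [x] (5,6)
    t=2.2258 [x] (6,6)
    t=3.2611 [x] (7,6) — stop
  → r_2 = 3.2611
beam 3: φ=45°, α=105°
  cosα=-0.2588 sinα=0.9659 | (3,5) | tMaxX 3.2841 tMaxY 0.3002 | tΔX 3.8637 tΔY 1.0353
    t=0.3002 [y] (3,6)
    t=1.3355 [y] (3,7)
    t=2.3708 [y] (3,8) — stop
  → r_3 = 2.3708
beam 4: φ=90°, α=150°
  cosα=-0.8660 sinα=0.5000 | (3,5) | tMaxX 0.9815 tMaxY 0.5800 | tΔX 1.1547 tΔY 2.0000
    t=0.5800 [y] (3,6)
    t=0.9815 [x] (2,6)
    t=2.1362 [x] (1,6)
    t=2.5800 [y] (1,7) — stop
  → r_4 = 2.5800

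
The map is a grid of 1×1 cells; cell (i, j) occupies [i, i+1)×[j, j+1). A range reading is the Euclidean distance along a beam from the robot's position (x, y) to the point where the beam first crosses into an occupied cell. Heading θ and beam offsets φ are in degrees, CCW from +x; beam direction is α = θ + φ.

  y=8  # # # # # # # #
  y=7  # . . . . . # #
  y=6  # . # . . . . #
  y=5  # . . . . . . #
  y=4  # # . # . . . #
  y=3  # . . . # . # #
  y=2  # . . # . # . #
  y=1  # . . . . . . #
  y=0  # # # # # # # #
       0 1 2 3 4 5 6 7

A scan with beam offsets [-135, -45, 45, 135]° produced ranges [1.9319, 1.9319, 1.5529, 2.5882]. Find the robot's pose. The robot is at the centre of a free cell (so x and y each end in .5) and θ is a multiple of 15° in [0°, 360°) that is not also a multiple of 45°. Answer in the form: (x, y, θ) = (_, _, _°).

(x, y, θ) = (5.5, 5.5, 330°)

Enumerate (i+0.5, j+0.5, θ) over the 34 free cells and 16 admissible headings. For each, cast all 4 beams and compare to the given ranges.
  (1.5, 6.5, 300°): beam 1 = 0.5176 ≠ 1.9319 ✗
  (4.5, 4.5, 60°): beam 1 = 0.5176 ≠ 1.9319 ✗
  (6.5, 6.5, 165°): beam 1 = 0.5774 ≠ 1.9319 ✗
  …
  (5.5, 5.5, 330°): r_1=1.9319, r_2=1.9319, r_3=1.5529, r_4=2.5882 — all match ✓
Only this pose fits every beam.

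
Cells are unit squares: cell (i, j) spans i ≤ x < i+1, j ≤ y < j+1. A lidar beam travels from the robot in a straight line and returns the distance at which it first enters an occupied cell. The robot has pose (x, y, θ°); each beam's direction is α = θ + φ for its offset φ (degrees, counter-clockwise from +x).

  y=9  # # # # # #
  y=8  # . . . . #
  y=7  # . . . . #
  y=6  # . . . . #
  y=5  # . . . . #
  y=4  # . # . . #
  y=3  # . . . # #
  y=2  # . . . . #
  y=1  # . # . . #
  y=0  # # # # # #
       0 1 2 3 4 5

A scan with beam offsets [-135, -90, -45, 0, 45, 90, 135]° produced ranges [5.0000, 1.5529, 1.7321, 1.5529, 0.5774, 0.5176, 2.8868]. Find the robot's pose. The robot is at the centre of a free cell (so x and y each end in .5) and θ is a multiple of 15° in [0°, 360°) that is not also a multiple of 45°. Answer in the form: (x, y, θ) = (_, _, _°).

(x, y, θ) = (2.5, 2.5, 195°)

Candidates: 29 free-cell centres × 16 headings = 464 poses. Raycast each; keep the one whose scan matches to 4 dp.
  (1.5, 6.5, 330°): beam 1 = 0.5176 ≠ 5.0000 ✗
  (4.5, 8.5, 240°): beam 1 = 0.5176 ≠ 5.0000 ✗
  (1.5, 5.5, 150°): beam 1 = 3.6235 ≠ 5.0000 ✗
  …
  (2.5, 2.5, 195°): r_1=5.0000, r_2=1.5529, r_3=1.7321, r_4=1.5529, r_5=0.5774, r_6=0.5176, r_7=2.8868 — all match ✓
No second candidate reproduces the full scan.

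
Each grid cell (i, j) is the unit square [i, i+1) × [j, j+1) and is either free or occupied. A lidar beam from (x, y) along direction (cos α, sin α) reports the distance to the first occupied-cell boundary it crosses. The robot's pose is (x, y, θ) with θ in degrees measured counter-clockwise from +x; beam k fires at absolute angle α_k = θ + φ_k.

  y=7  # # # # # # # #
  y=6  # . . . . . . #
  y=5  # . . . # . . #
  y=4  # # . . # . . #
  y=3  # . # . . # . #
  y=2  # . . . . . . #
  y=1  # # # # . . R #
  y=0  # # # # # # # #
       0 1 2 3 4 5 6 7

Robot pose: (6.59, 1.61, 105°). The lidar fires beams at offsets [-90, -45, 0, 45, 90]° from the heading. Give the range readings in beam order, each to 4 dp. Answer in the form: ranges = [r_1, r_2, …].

ranges = [0.4245, 0.8200, 2.2796, 4.1454, 2.3569]

beam 1: φ=-90°, α=15°
  dir = (cos 15°, sin 15°) = (0.9659, 0.2588); from cell (6,1)
  next x-line at t=0.4245, next y-line at t=1.5068; Δt_x=1.0353, Δt_y=3.8637
    x: enter (7,1) at t=0.4245 ← occupied
  → r_1 = 0.4245
beam 2: φ=-45°, α=60°
  dir = (cos 60°, sin 60°) = (0.5000, 0.8660); from cell (6,1)
  next x-line at t=0.8200, next y-line at t=0.4503; Δt_x=2.0000, Δt_y=1.1547
    y: enter (6,2) at t=0.4503
    x: enter (7,2) at t=0.8200 ← occupied
  → r_2 = 0.8200
beam 3: φ=0°, α=105°
  dir = (cos 105°, sin 105°) = (-0.2588, 0.9659); from cell (6,1)
  next x-line at t=2.2796, next y-line at t=0.4038; Δt_x=3.8637, Δt_y=1.0353
    y: enter (6,2) at t=0.4038
    y: enter (6,3) at t=1.4390
    x: enter (5,3) at t=2.2796 ← occupied
  → r_3 = 2.2796
beam 4: φ=45°, α=150°
  dir = (cos 150°, sin 150°) = (-0.8660, 0.5000); from cell (6,1)
  next x-line at t=0.6813, next y-line at t=0.7800; Δt_x=1.1547, Δt_y=2.0000
    x: enter (5,1) at t=0.6813
    y: enter (5,2) at t=0.7800
    x: enter (4,2) at t=1.8360
    y: enter (4,3) at t=2.7800
    x: enter (3,3) at t=2.9907
    x: enter (2,3) at t=4.1454 ← occupied
  → r_4 = 4.1454
beam 5: φ=90°, α=195°
  dir = (cos 195°, sin 195°) = (-0.9659, -0.2588); from cell (6,1)
  next x-line at t=0.6108, next y-line at t=2.3569; Δt_x=1.0353, Δt_y=3.8637
    x: enter (5,1) at t=0.6108
    x: enter (4,1) at t=1.6461
    y: enter (4,0) at t=2.3569 ← occupied
  → r_5 = 2.3569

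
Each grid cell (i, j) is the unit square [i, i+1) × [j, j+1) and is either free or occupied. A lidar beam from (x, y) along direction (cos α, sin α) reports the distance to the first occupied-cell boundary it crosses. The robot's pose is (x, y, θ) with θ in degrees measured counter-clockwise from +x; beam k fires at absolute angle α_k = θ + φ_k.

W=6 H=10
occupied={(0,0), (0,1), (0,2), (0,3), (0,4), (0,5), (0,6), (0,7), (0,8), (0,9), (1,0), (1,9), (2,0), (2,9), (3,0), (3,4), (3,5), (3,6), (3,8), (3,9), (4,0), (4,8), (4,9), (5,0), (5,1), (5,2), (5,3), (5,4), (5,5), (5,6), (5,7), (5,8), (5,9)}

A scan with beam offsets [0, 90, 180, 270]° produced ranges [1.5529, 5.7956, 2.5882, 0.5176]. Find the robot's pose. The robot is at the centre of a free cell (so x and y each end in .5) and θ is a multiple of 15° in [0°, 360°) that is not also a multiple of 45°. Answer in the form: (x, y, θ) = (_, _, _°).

(x, y, θ) = (3.5, 1.5, 345°)

Enumerate (i+0.5, j+0.5, θ) over the 27 free cells and 16 admissible headings. For each, cast all 4 beams and compare to the given ranges.
  (1.5, 2.5, 210°): beam 1 = 0.5774 ≠ 1.5529 ✗
  (4.5, 1.5, 285°): beam 1 = 0.5176 ≠ 1.5529 ✗
  (2.5, 1.5, 285°): beam 1 = 0.5176 ≠ 1.5529 ✗
  (2.5, 2.5, 210°): beam 1 = 1.7321 ≠ 1.5529 ✗
  …
  (3.5, 1.5, 345°): r_1=1.5529, r_2=5.7956, r_3=2.5882, r_4=0.5176 — all match ✓
No second candidate reproduces the full scan.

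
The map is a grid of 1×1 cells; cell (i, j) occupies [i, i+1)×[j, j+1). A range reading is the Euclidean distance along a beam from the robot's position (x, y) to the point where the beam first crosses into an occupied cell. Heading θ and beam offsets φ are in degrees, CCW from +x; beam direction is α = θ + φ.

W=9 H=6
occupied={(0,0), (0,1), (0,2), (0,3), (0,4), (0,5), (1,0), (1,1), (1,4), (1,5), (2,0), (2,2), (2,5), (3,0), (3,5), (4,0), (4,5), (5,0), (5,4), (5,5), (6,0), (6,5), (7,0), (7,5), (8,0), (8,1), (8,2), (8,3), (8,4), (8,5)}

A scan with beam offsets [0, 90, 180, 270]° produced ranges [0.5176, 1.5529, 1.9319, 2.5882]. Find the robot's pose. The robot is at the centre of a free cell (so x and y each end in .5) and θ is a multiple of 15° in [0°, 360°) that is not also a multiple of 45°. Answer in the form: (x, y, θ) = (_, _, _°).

(x, y, θ) = (7.5, 3.5, 345°)

The pose lattice has 24·16 = 384 candidates. Test each by forward raycasting.
  (3.5, 2.5, 240°): beam 1 = 1.7321 ≠ 0.5176 ✗
  (3.5, 1.5, 330°): beam 1 = 1.0000 ≠ 0.5176 ✗
  (2.5, 3.5, 15°): beam 1 = 2.5882 ≠ 0.5176 ✗
  …
  (7.5, 3.5, 345°): r_1=0.5176, r_2=1.5529, r_3=1.9319, r_4=2.5882 — all match ✓
No second candidate reproduces the full scan.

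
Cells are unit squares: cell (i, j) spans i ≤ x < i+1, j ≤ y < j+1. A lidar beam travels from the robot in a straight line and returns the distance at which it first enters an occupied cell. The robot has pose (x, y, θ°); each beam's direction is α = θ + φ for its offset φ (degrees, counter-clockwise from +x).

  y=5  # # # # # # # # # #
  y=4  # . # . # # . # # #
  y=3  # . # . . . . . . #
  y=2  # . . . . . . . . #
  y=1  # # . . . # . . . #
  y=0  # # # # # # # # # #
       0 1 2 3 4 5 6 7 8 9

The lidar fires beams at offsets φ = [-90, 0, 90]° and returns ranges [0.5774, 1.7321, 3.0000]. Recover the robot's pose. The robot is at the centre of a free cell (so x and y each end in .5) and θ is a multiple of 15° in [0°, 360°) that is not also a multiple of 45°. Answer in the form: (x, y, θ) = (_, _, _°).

Enumerate (i+0.5, j+0.5, θ) over the 24 free cells and 16 admissible headings. For each, cast all 3 beams and compare to the given ranges.
  (1.5, 3.5, 60°): beam 2 = 1.0000 ≠ 1.7321 ✗
  (3.5, 2.5, 240°): beam 1 = 1.0000 ≠ 0.5774 ✗
  (2.5, 1.5, 150°): beam 1 = 3.0000 ≠ 0.5774 ✗
  (1.5, 3.5, 165°): beam 1 = 1.5529 ≠ 0.5774 ✗
  …
  (7.5, 1.5, 30°): r_1=0.5774, r_2=1.7321, r_3=3.0000 — all match ✓
Unique over the lattice → pose = (7.5, 1.5, 30°).

(x, y, θ) = (7.5, 1.5, 30°)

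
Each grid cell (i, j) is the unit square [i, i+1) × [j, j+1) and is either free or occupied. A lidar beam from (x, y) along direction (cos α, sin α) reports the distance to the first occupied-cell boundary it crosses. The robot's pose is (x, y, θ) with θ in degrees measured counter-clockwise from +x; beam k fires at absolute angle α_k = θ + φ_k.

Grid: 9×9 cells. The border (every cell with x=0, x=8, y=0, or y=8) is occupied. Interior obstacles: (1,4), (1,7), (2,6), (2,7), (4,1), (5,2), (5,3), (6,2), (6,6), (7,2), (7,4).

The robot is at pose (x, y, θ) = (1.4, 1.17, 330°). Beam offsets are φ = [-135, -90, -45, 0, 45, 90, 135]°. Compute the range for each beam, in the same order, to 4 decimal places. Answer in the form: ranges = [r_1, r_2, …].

beam 1: φ=-135°, α=195°
  d=(-0.9659,-0.2588)  start (1,1)  tX=0.4141 tY=0.6568  stride 1/|dx|=1.0353 1/|dy|=3.8637
    cross x-line → (0,1), t=0.4141 (wall)
  → r_1 = 0.4141
beam 2: φ=-90°, α=240°
  d=(-0.5000,-0.8660)  start (1,1)  tX=0.8000 tY=0.1963  stride 1/|dx|=2.0000 1/|dy|=1.1547
    cross y-line → (1,0), t=0.1963 (wall)
  → r_2 = 0.1963
beam 3: φ=-45°, α=285°
  d=(0.2588,-0.9659)  start (1,1)  tX=2.3182 tY=0.1760  stride 1/|dx|=3.8637 1/|dy|=1.0353
    cross y-line → (1,0), t=0.1760 (wall)
  → r_3 = 0.1760
beam 4: φ=0°, α=330°
  d=(0.8660,-0.5000)  start (1,1)  tX=0.6928 tY=0.3400  stride 1/|dx|=1.1547 1/|dy|=2.0000
    cross y-line → (1,0), t=0.3400 (wall)
  → r_4 = 0.3400
beam 5: φ=45°, α=15°
  d=(0.9659,0.2588)  start (1,1)  tX=0.6212 tY=3.2069  stride 1/|dx|=1.0353 1/|dy|=3.8637
    cross x-line → (2,1), t=0.6212
    cross x-line → (3,1), t=1.6564
    cross x-line → (4,1), t=2.6917 (wall)
  → r_5 = 2.6917
beam 6: φ=90°, α=60°
  d=(0.5000,0.8660)  start (1,1)  tX=1.2000 tY=0.9584  stride 1/|dx|=2.0000 1/|dy|=1.1547
    cross y-line → (1,2), t=0.9584
    cross x-line → (2,2), t=1.2000
    cross y-line → (2,3), t=2.1131
    cross x-line → (3,3), t=3.2000
    cross y-line → (3,4), t=3.2678
    cross y-line → (3,5), t=4.4225
    cross x-line → (4,5), t=5.2000
    cross y-line → (4,6), t=5.5772
    cross y-line → (4,7), t=6.7319
    cross x-line → (5,7), t=7.2000
    cross y-line → (5,8), t=7.8866 (wall)
  → r_6 = 7.8866
beam 7: φ=135°, α=105°
  d=(-0.2588,0.9659)  start (1,1)  tX=1.5455 tY=0.8593  stride 1/|dx|=3.8637 1/|dy|=1.0353
    cross y-line → (1,2), t=0.8593
    cross x-line → (0,2), t=1.5455 (wall)
  → r_7 = 1.5455

ranges = [0.4141, 0.1963, 0.1760, 0.3400, 2.6917, 7.8866, 1.5455]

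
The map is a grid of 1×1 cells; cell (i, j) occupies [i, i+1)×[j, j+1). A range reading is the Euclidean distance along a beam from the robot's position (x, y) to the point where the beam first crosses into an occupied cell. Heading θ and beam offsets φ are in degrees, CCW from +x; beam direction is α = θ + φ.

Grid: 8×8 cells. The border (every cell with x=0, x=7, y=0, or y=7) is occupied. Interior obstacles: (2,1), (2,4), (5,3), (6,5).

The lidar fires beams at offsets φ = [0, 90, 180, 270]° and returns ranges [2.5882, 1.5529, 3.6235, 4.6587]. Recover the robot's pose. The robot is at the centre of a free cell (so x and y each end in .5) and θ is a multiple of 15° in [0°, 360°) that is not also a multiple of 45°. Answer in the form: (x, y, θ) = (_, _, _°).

(x, y, θ) = (3.5, 2.5, 165°)

Candidates: 32 free-cell centres × 16 headings = 512 poses. Raycast each; keep the one whose scan matches to 4 dp.
  (5.5, 6.5, 300°): beam 1 = 1.0000 ≠ 2.5882 ✗
  (6.5, 3.5, 240°): beam 1 = 2.8868 ≠ 2.5882 ✗
  (3.5, 4.5, 345°): beam 1 = 1.9319 ≠ 2.5882 ✗
  …
  (3.5, 2.5, 165°): r_1=2.5882, r_2=1.5529, r_3=3.6235, r_4=4.6587 — all match ✓
No second candidate reproduces the full scan.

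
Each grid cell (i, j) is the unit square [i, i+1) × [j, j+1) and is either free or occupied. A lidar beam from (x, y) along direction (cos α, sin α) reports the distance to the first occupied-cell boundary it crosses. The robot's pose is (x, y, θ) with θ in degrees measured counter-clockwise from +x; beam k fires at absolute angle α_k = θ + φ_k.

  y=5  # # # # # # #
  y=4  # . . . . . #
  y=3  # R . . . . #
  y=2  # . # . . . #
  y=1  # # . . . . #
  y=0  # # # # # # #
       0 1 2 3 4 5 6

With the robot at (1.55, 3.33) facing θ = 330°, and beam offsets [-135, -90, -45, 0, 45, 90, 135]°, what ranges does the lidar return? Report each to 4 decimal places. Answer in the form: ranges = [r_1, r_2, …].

ranges = [0.5694, 1.1000, 1.3769, 0.6600, 4.6070, 1.9283, 1.7289]

beam 1: φ=-135°, α=195°
  d=(-0.9659,-0.2588)  start (1,3)  tX=0.5694 tY=1.2750  stride 1/|dx|=1.0353 1/|dy|=3.8637
    cross x-line → (0,3), t=0.5694 (wall)
  → r_1 = 0.5694
beam 2: φ=-90°, α=240°
  d=(-0.5000,-0.8660)  start (1,3)  tX=1.1000 tY=0.3811  stride 1/|dx|=2.0000 1/|dy|=1.1547
    cross y-line → (1,2), t=0.3811
    cross x-line → (0,2), t=1.1000 (wall)
  → r_2 = 1.1000
beam 3: φ=-45°, α=285°
  d=(0.2588,-0.9659)  start (1,3)  tX=1.7387 tY=0.3416  stride 1/|dx|=3.8637 1/|dy|=1.0353
    cross y-line → (1,2), t=0.3416
    cross y-line → (1,1), t=1.3769 (wall)
  → r_3 = 1.3769
beam 4: φ=0°, α=330°
  d=(0.8660,-0.5000)  start (1,3)  tX=0.5196 tY=0.6600  stride 1/|dx|=1.1547 1/|dy|=2.0000
    cross x-line → (2,3), t=0.5196
    cross y-line → (2,2), t=0.6600 (wall)
  → r_4 = 0.6600
beam 5: φ=45°, α=15°
  d=(0.9659,0.2588)  start (1,3)  tX=0.4659 tY=2.5887  stride 1/|dx|=1.0353 1/|dy|=3.8637
    cross x-line → (2,3), t=0.4659
    cross x-line → (3,3), t=1.5012
    cross x-line → (4,3), t=2.5364
    cross y-line → (4,4), t=2.5887
    cross x-line → (5,4), t=3.5717
    cross x-line → (6,4), t=4.6070 (wall)
  → r_5 = 4.6070
beam 6: φ=90°, α=60°
  d=(0.5000,0.8660)  start (1,3)  tX=0.9000 tY=0.7736  stride 1/|dx|=2.0000 1/|dy|=1.1547
    cross y-line → (1,4), t=0.7736
    cross x-line → (2,4), t=0.9000
    cross y-line → (2,5), t=1.9283 (wall)
  → r_6 = 1.9283
beam 7: φ=135°, α=105°
  d=(-0.2588,0.9659)  start (1,3)  tX=2.1250 tY=0.6936  stride 1/|dx|=3.8637 1/|dy|=1.0353
    cross y-line → (1,4), t=0.6936
    cross y-line → (1,5), t=1.7289 (wall)
  → r_7 = 1.7289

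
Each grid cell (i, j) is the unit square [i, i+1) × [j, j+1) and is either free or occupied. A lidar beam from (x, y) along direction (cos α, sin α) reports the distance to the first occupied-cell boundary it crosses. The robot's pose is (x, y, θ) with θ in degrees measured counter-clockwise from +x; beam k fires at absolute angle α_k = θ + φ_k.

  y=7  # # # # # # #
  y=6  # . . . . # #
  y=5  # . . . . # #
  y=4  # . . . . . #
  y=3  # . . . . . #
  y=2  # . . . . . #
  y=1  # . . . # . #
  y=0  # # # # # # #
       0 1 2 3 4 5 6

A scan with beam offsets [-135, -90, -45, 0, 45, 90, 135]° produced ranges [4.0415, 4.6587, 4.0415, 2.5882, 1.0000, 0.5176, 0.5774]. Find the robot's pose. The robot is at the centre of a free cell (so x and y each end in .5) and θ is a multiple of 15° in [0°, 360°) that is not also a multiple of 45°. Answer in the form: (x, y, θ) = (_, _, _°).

The pose lattice has 27·16 = 432 candidates. Test each by forward raycasting.
  (4.5, 4.5, 30°): beam 1 = 3.6235 ≠ 4.0415 ✗
  (2.5, 4.5, 285°): beam 1 = 1.7321 ≠ 4.0415 ✗
  (3.5, 6.5, 285°): beam 1 = 1.0000 ≠ 4.0415 ✗
  (4.5, 4.5, 165°): beam 1 = 1.0000 ≠ 4.0415 ✗
  …
  (1.5, 4.5, 75°): r_1=4.0415, r_2=4.6587, r_3=4.0415, r_4=2.5882, r_5=1.0000, r_6=0.5176, r_7=0.5774 — all match ✓
Only this pose fits every beam.

(x, y, θ) = (1.5, 4.5, 75°)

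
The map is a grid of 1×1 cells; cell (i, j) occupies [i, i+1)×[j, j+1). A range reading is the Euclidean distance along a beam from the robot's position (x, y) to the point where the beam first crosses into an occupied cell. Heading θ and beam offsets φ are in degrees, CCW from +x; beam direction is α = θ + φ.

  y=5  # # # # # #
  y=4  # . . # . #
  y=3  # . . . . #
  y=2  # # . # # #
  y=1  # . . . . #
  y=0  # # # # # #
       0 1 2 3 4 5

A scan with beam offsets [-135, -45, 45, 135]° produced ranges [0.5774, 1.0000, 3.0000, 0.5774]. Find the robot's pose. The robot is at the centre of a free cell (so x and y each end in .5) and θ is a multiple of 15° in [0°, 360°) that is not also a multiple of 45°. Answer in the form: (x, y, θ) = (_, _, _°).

Candidates: 12 free-cell centres × 16 headings = 192 poses. Raycast each; keep the one whose scan matches to 4 dp.
  (4.5, 3.5, 120°): beam 1 = 0.5176 ≠ 0.5774 ✗
  (2.5, 3.5, 15°): beam 1 = 1.0000 ≠ 0.5774 ✗
  (4.5, 4.5, 30°): beam 1 = 1.5529 ≠ 0.5774 ✗
  (3.5, 3.5, 300°): beam 1 = 2.5882 ≠ 0.5774 ✗
  …
  (1.5, 4.5, 285°): r_1=0.5774, r_2=1.0000, r_3=3.0000, r_4=0.5774 — all match ✓
No second candidate reproduces the full scan.

(x, y, θ) = (1.5, 4.5, 285°)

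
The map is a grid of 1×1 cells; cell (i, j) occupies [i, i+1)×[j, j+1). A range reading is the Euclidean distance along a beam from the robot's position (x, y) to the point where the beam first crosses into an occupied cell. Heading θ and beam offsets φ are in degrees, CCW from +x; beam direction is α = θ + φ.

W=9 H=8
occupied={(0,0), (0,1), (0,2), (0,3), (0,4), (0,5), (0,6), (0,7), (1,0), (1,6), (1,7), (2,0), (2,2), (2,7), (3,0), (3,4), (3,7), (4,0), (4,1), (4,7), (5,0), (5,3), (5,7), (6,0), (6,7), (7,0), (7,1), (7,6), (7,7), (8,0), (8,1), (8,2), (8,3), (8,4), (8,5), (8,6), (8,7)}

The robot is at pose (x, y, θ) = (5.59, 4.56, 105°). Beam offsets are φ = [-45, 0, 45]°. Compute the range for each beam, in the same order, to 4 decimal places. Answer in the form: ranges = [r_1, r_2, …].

beam 1: φ=-45°, α=60°
  d=(0.5000,0.8660)  start (5,4)  tX=0.8200 tY=0.5081  stride 1/|dx|=2.0000 1/|dy|=1.1547
    cross y-line → (5,5), t=0.5081
    cross x-line → (6,5), t=0.8200
    cross y-line → (6,6), t=1.6628
    cross y-line → (6,7), t=2.8175 (wall)
  → r_1 = 2.8175
beam 2: φ=0°, α=105°
  d=(-0.2588,0.9659)  start (5,4)  tX=2.2796 tY=0.4555  stride 1/|dx|=3.8637 1/|dy|=1.0353
    cross y-line → (5,5), t=0.4555
    cross y-line → (5,6), t=1.4908
    cross x-line → (4,6), t=2.2796
    cross y-line → (4,7), t=2.5261 (wall)
  → r_2 = 2.5261
beam 3: φ=45°, α=150°
  d=(-0.8660,0.5000)  start (5,4)  tX=0.6813 tY=0.8800  stride 1/|dx|=1.1547 1/|dy|=2.0000
    cross x-line → (4,4), t=0.6813
    cross y-line → (4,5), t=0.8800
    cross x-line → (3,5), t=1.8360
    cross y-line → (3,6), t=2.8800
    cross x-line → (2,6), t=2.9907
    cross x-line → (1,6), t=4.1454 (wall)
  → r_3 = 4.1454

ranges = [2.8175, 2.5261, 4.1454]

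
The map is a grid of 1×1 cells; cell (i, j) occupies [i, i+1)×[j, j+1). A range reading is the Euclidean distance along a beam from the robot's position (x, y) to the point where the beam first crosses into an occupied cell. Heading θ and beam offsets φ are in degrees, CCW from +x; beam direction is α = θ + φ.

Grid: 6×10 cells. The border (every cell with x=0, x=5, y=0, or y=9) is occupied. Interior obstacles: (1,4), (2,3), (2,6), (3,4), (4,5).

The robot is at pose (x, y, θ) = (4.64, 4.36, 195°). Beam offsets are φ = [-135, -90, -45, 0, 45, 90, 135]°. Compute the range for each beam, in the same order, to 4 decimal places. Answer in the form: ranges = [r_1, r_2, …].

beam 1: φ=-135°, α=60°
  direction (0.5000, 0.8660); cell (4,4); t to first gridline: x 0.7200, y 0.7390 (then +2.0000 / +1.1547)
    (5,4) via x @ 0.7200  # hit
  → r_1 = 0.7200
beam 2: φ=-90°, α=105°
  direction (-0.2588, 0.9659); cell (4,4); t to first gridline: x 2.4728, y 0.6626 (then +3.8637 / +1.0353)
    (4,5) via y @ 0.6626  # hit
  → r_2 = 0.6626
beam 3: φ=-45°, α=150°
  direction (-0.8660, 0.5000); cell (4,4); t to first gridline: x 0.7390, y 1.2800 (then +1.1547 / +2.0000)
    (3,4) via x @ 0.7390  # hit
  → r_3 = 0.7390
beam 4: φ=0°, α=195°
  direction (-0.9659, -0.2588); cell (4,4); t to first gridline: x 0.6626, y 1.3909 (then +1.0353 / +3.8637)
    (3,4) via x @ 0.6626  # hit
  → r_4 = 0.6626
beam 5: φ=45°, α=240°
  direction (-0.5000, -0.8660); cell (4,4); t to first gridline: x 1.2800, y 0.4157 (then +2.0000 / +1.1547)
    (4,3) via y @ 0.4157
    (3,3) via x @ 1.2800
    (3,2) via y @ 1.5704
    (3,1) via y @ 2.7251
    (2,1) via x @ 3.2800
    (2,0) via y @ 3.8798  # hit
  → r_5 = 3.8798
beam 6: φ=90°, α=285°
  direction (0.2588, -0.9659); cell (4,4); t to first gridline: x 1.3909, y 0.3727 (then +3.8637 / +1.0353)
    (4,3) via y @ 0.3727
    (5,3) via x @ 1.3909  # hit
  → r_6 = 1.3909
beam 7: φ=135°, α=330°
  direction (0.8660, -0.5000); cell (4,4); t to first gridline: x 0.4157, y 0.7200 (then +1.1547 / +2.0000)
    (5,4) via x @ 0.4157  # hit
  → r_7 = 0.4157

ranges = [0.7200, 0.6626, 0.7390, 0.6626, 3.8798, 1.3909, 0.4157]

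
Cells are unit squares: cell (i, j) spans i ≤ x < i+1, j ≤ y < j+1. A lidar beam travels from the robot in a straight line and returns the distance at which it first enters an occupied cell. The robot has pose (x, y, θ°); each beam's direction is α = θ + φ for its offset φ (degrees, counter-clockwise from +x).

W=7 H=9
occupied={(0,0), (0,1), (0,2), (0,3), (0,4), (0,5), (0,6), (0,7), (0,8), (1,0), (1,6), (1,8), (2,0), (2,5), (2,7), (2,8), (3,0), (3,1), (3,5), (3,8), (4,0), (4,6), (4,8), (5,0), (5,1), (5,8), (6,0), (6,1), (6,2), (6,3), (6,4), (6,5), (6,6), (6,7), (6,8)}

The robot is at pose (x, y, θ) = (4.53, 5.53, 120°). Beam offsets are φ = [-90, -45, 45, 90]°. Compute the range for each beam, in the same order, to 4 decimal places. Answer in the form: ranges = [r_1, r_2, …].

beam 1: φ=-90°, α=30°
  cosα=0.8660 sinα=0.5000 | (4,5) | tMaxX 0.5427 tMaxY 0.9400 | tΔX 1.1547 tΔY 2.0000
    t=0.5427 [x] (5,5)
    t=0.9400 [y] (5,6)
    t=1.6974 [x] (6,6) — stop
  → r_1 = 1.6974
beam 2: φ=-45°, α=75°
  cosα=0.2588 sinα=0.9659 | (4,5) | tMaxX 1.8159 tMaxY 0.4866 | tΔX 3.8637 tΔY 1.0353
    t=0.4866 [y] (4,6) — stop
  → r_2 = 0.4866
beam 3: φ=45°, α=165°
  cosα=-0.9659 sinα=0.2588 | (4,5) | tMaxX 0.5487 tMaxY 1.8159 | tΔX 1.0353 tΔY 3.8637
    t=0.5487 [x] (3,5) — stop
  → r_3 = 0.5487
beam 4: φ=90°, α=210°
  cosα=-0.8660 sinα=-0.5000 | (4,5) | tMaxX 0.6120 tMaxY 1.0600 | tΔX 1.1547 tΔY 2.0000
    t=0.6120 [x] (3,5) — stop
  → r_4 = 0.6120

ranges = [1.6974, 0.4866, 0.5487, 0.6120]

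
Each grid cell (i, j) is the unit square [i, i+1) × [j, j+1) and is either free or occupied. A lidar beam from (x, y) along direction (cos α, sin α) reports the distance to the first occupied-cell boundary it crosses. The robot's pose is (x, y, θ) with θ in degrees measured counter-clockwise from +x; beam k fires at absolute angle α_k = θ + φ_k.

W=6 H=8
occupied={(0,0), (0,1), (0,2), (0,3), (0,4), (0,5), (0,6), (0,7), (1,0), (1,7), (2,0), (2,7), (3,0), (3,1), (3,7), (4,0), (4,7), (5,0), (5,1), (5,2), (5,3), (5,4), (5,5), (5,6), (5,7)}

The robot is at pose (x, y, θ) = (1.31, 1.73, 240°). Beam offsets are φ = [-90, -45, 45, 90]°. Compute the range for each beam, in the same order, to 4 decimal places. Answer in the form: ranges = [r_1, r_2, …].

beam 1: φ=-90°, α=150°
  d=(-0.8660,0.5000)  start (1,1)  tX=0.3580 tY=0.5400  stride 1/|dx|=1.1547 1/|dy|=2.0000
    cross x-line → (0,1), t=0.3580 (wall)
  → r_1 = 0.3580
beam 2: φ=-45°, α=195°
  d=(-0.9659,-0.2588)  start (1,1)  tX=0.3209 tY=2.8205  stride 1/|dx|=1.0353 1/|dy|=3.8637
    cross x-line → (0,1), t=0.3209 (wall)
  → r_2 = 0.3209
beam 3: φ=45°, α=285°
  d=(0.2588,-0.9659)  start (1,1)  tX=2.6660 tY=0.7558  stride 1/|dx|=3.8637 1/|dy|=1.0353
    cross y-line → (1,0), t=0.7558 (wall)
  → r_3 = 0.7558
beam 4: φ=90°, α=330°
  d=(0.8660,-0.5000)  start (1,1)  tX=0.7967 tY=1.4600  stride 1/|dx|=1.1547 1/|dy|=2.0000
    cross x-line → (2,1), t=0.7967
    cross y-line → (2,0), t=1.4600 (wall)
  → r_4 = 1.4600

ranges = [0.3580, 0.3209, 0.7558, 1.4600]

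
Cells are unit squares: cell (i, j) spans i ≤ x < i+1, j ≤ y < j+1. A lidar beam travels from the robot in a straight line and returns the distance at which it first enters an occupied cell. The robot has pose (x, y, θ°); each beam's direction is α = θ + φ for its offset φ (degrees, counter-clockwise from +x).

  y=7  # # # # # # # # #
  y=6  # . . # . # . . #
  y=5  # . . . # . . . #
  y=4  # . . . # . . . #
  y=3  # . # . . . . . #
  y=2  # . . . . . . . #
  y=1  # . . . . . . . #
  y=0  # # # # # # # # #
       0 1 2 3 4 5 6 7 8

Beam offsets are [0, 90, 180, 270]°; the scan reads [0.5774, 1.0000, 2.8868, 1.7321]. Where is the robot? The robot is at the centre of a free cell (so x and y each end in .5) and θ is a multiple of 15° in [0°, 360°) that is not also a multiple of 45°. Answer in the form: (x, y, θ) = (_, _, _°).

(x, y, θ) = (1.5, 5.5, 150°)

Enumerate (i+0.5, j+0.5, θ) over the 37 free cells and 16 admissible headings. For each, cast all 4 beams and compare to the given ranges.
  (4.5, 3.5, 195°): beam 1 = 1.5529 ≠ 0.5774 ✗
  (7.5, 5.5, 120°): beam 1 = 1.7321 ≠ 0.5774 ✗
  (1.5, 6.5, 345°): beam 1 = 1.5529 ≠ 0.5774 ✗
  (6.5, 1.5, 330°): beam 1 = 1.0000 ≠ 0.5774 ✗
  (5.5, 5.5, 30°): beam 1 = 2.8868 ≠ 0.5774 ✗
  …
  (1.5, 5.5, 150°): r_1=0.5774, r_2=1.0000, r_3=2.8868, r_4=1.7321 — all match ✓
Only this pose fits every beam.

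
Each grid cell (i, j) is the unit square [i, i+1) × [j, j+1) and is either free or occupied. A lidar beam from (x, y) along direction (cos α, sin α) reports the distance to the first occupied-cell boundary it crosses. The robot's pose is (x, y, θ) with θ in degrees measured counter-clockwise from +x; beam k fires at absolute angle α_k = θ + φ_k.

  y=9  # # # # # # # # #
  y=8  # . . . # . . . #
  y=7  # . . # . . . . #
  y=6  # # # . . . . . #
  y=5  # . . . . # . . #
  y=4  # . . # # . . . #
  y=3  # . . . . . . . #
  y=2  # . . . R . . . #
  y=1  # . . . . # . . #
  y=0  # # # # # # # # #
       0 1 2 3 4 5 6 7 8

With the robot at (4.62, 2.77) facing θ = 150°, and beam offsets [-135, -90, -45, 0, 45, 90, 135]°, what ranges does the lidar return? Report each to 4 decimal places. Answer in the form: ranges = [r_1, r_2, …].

beam 1: φ=-135°, α=15°
  d=(0.9659,0.2588)  start (4,2)  tX=0.3934 tY=0.8887  stride 1/|dx|=1.0353 1/|dy|=3.8637
    cross x-line → (5,2), t=0.3934
    cross y-line → (5,3), t=0.8887
    cross x-line → (6,3), t=1.4287
    cross x-line → (7,3), t=2.4640
    cross x-line → (8,3), t=3.4992 (wall)
  → r_1 = 3.4992
beam 2: φ=-90°, α=60°
  d=(0.5000,0.8660)  start (4,2)  tX=0.7600 tY=0.2656  stride 1/|dx|=2.0000 1/|dy|=1.1547
    cross y-line → (4,3), t=0.2656
    cross x-line → (5,3), t=0.7600
    cross y-line → (5,4), t=1.4203
    cross y-line → (5,5), t=2.5750 (wall)
  → r_2 = 2.5750
beam 3: φ=-45°, α=105°
  d=(-0.2588,0.9659)  start (4,2)  tX=2.3955 tY=0.2381  stride 1/|dx|=3.8637 1/|dy|=1.0353
    cross y-line → (4,3), t=0.2381
    cross y-line → (4,4), t=1.2734 (wall)
  → r_3 = 1.2734
beam 4: φ=0°, α=150°
  d=(-0.8660,0.5000)  start (4,2)  tX=0.7159 tY=0.4600  stride 1/|dx|=1.1547 1/|dy|=2.0000
    cross y-line → (4,3), t=0.4600
    cross x-line → (3,3), t=0.7159
    cross x-line → (2,3), t=1.8706
    cross y-line → (2,4), t=2.4600
    cross x-line → (1,4), t=3.0253
    cross x-line → (0,4), t=4.1800 (wall)
  → r_4 = 4.1800
beam 5: φ=45°, α=195°
  d=(-0.9659,-0.2588)  start (4,2)  tX=0.6419 tY=2.9751  stride 1/|dx|=1.0353 1/|dy|=3.8637
    cross x-line → (3,2), t=0.6419
    cross x-line → (2,2), t=1.6771
    cross x-line → (1,2), t=2.7124
    cross y-line → (1,1), t=2.9751
    cross x-line → (0,1), t=3.7477 (wall)
  → r_5 = 3.7477
beam 6: φ=90°, α=240°
  d=(-0.5000,-0.8660)  start (4,2)  tX=1.2400 tY=0.8891  stride 1/|dx|=2.0000 1/|dy|=1.1547
    cross y-line → (4,1), t=0.8891
    cross x-line → (3,1), t=1.2400
    cross y-line → (3,0), t=2.0438 (wall)
  → r_6 = 2.0438
beam 7: φ=135°, α=285°
  d=(0.2588,-0.9659)  start (4,2)  tX=1.4682 tY=0.7972  stride 1/|dx|=3.8637 1/|dy|=1.0353
    cross y-line → (4,1), t=0.7972
    cross x-line → (5,1), t=1.4682 (wall)
  → r_7 = 1.4682

ranges = [3.4992, 2.5750, 1.2734, 4.1800, 3.7477, 2.0438, 1.4682]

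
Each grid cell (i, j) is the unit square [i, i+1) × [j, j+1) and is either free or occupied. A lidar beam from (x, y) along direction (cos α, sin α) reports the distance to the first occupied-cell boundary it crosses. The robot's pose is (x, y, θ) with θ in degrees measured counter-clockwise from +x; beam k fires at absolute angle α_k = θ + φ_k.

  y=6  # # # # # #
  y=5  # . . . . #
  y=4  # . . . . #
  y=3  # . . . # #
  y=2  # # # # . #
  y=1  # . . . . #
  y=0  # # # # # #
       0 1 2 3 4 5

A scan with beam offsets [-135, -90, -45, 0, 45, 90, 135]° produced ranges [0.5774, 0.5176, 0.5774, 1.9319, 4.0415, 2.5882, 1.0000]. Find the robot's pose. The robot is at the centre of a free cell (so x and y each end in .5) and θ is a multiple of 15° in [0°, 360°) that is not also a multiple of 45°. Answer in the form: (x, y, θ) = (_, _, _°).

Candidates: 16 free-cell centres × 16 headings = 256 poses. Raycast each; keep the one whose scan matches to 4 dp.
  (2.5, 4.5, 255°): beam 1 = 1.7321 ≠ 0.5774 ✗
  (3.5, 3.5, 240°): beam 1 = 2.5882 ≠ 0.5774 ✗
  (1.5, 5.5, 330°): beam 1 = 0.5176 ≠ 0.5774 ✗
  (2.5, 3.5, 75°): beam 2 = 1.5529 ≠ 0.5176 ✗
  …
  (1.5, 3.5, 345°): r_1=0.5774, r_2=0.5176, r_3=0.5774, r_4=1.9319, r_5=4.0415, r_6=2.5882, r_7=1.0000 — all match ✓
Unique over the lattice → pose = (1.5, 3.5, 345°).

(x, y, θ) = (1.5, 3.5, 345°)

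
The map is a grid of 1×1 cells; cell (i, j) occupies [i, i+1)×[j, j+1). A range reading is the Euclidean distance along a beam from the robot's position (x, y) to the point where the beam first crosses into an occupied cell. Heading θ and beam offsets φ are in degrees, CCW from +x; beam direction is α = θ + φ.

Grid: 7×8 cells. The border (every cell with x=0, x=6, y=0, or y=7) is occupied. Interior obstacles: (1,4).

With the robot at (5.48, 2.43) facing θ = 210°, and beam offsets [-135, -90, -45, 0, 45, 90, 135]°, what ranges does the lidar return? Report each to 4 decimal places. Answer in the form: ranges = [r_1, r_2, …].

beam 1: φ=-135°, α=75°
  d=(0.2588,0.9659)  start (5,2)  tX=2.0091 tY=0.5901  stride 1/|dx|=3.8637 1/|dy|=1.0353
    cross y-line → (5,3), t=0.5901
    cross y-line → (5,4), t=1.6254
    cross x-line → (6,4), t=2.0091 (wall)
  → r_1 = 2.0091
beam 2: φ=-90°, α=120°
  d=(-0.5000,0.8660)  start (5,2)  tX=0.9600 tY=0.6582  stride 1/|dx|=2.0000 1/|dy|=1.1547
    cross y-line → (5,3), t=0.6582
    cross x-line → (4,3), t=0.9600
    cross y-line → (4,4), t=1.8129
    cross x-line → (3,4), t=2.9600
    cross y-line → (3,5), t=2.9676
    cross y-line → (3,6), t=4.1223
    cross x-line → (2,6), t=4.9600
    cross y-line → (2,7), t=5.2770 (wall)
  → r_2 = 5.2770
beam 3: φ=-45°, α=165°
  d=(-0.9659,0.2588)  start (5,2)  tX=0.4969 tY=2.2023  stride 1/|dx|=1.0353 1/|dy|=3.8637
    cross x-line → (4,2), t=0.4969
    cross x-line → (3,2), t=1.5322
    cross y-line → (3,3), t=2.2023
    cross x-line → (2,3), t=2.5675
    cross x-line → (1,3), t=3.6028
    cross x-line → (0,3), t=4.6380 (wall)
  → r_3 = 4.6380
beam 4: φ=0°, α=210°
  d=(-0.8660,-0.5000)  start (5,2)  tX=0.5543 tY=0.8600  stride 1/|dx|=1.1547 1/|dy|=2.0000
    cross x-line → (4,2), t=0.5543
    cross y-line → (4,1), t=0.8600
    cross x-line → (3,1), t=1.7090
    cross y-line → (3,0), t=2.8600 (wall)
  → r_4 = 2.8600
beam 5: φ=45°, α=255°
  d=(-0.2588,-0.9659)  start (5,2)  tX=1.8546 tY=0.4452  stride 1/|dx|=3.8637 1/|dy|=1.0353
    cross y-line → (5,1), t=0.4452
    cross y-line → (5,0), t=1.4804 (wall)
  → r_5 = 1.4804
beam 6: φ=90°, α=300°
  d=(0.5000,-0.8660)  start (5,2)  tX=1.0400 tY=0.4965  stride 1/|dx|=2.0000 1/|dy|=1.1547
    cross y-line → (5,1), t=0.4965
    cross x-line → (6,1), t=1.0400 (wall)
  → r_6 = 1.0400
beam 7: φ=135°, α=345°
  d=(0.9659,-0.2588)  start (5,2)  tX=0.5383 tY=1.6614  stride 1/|dx|=1.0353 1/|dy|=3.8637
    cross x-line → (6,2), t=0.5383 (wall)
  → r_7 = 0.5383

ranges = [2.0091, 5.2770, 4.6380, 2.8600, 1.4804, 1.0400, 0.5383]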